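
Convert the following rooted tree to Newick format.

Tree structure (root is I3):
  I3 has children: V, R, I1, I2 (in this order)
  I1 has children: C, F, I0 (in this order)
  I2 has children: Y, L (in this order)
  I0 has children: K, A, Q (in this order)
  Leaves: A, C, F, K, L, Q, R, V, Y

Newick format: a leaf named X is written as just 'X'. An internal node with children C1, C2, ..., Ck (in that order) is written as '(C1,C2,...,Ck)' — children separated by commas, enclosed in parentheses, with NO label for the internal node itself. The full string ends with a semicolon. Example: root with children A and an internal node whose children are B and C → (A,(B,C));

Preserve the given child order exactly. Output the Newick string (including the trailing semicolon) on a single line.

internal I3 with children ['V', 'R', 'I1', 'I2']
  leaf 'V' → 'V'
  leaf 'R' → 'R'
  internal I1 with children ['C', 'F', 'I0']
    leaf 'C' → 'C'
    leaf 'F' → 'F'
    internal I0 with children ['K', 'A', 'Q']
      leaf 'K' → 'K'
      leaf 'A' → 'A'
      leaf 'Q' → 'Q'
    → '(K,A,Q)'
  → '(C,F,(K,A,Q))'
  internal I2 with children ['Y', 'L']
    leaf 'Y' → 'Y'
    leaf 'L' → 'L'
  → '(Y,L)'
→ '(V,R,(C,F,(K,A,Q)),(Y,L))'
Final: (V,R,(C,F,(K,A,Q)),(Y,L));

Answer: (V,R,(C,F,(K,A,Q)),(Y,L));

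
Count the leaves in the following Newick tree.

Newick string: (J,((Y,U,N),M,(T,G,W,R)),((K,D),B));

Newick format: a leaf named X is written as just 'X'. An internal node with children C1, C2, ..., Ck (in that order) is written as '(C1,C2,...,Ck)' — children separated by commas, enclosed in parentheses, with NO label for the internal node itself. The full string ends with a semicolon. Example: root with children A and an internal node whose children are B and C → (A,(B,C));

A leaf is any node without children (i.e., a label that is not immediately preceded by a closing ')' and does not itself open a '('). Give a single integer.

Answer: 12

Derivation:
Newick: (J,((Y,U,N),M,(T,G,W,R)),((K,D),B));
Scan left-to-right; a leaf is any maximal label run not followed by '(':
  pos 1: leaf 'J' → count = 1
  pos 5: leaf 'Y' → count = 2
  pos 7: leaf 'U' → count = 3
  pos 9: leaf 'N' → count = 4
  pos 12: leaf 'M' → count = 5
  pos 15: leaf 'T' → count = 6
  pos 17: leaf 'G' → count = 7
  pos 19: leaf 'W' → count = 8
  pos 21: leaf 'R' → count = 9
  pos 27: leaf 'K' → count = 10
  pos 29: leaf 'D' → count = 11
  pos 32: leaf 'B' → count = 12
Total leaves: 12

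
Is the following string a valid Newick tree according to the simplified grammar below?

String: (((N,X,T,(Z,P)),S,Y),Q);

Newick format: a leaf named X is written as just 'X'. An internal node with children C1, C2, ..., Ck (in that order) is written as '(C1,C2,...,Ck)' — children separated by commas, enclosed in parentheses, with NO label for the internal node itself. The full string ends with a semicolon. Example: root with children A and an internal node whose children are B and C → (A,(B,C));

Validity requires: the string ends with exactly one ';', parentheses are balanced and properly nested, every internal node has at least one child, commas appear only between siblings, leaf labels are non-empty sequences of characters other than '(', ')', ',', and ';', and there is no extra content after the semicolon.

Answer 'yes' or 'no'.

Input: (((N,X,T,(Z,P)),S,Y),Q);
Paren balance: 4 '(' vs 4 ')' OK
Ends with single ';': True
Full parse: OK
Valid: True

Answer: yes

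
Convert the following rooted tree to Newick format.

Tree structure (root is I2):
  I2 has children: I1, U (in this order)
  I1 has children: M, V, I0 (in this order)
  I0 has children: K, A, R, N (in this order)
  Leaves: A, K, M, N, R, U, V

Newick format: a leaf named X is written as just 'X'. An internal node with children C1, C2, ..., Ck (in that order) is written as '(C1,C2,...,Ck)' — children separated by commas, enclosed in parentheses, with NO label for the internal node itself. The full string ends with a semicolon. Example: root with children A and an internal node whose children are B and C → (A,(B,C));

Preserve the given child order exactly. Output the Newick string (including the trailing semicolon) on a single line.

internal I2 with children ['I1', 'U']
  internal I1 with children ['M', 'V', 'I0']
    leaf 'M' → 'M'
    leaf 'V' → 'V'
    internal I0 with children ['K', 'A', 'R', 'N']
      leaf 'K' → 'K'
      leaf 'A' → 'A'
      leaf 'R' → 'R'
      leaf 'N' → 'N'
    → '(K,A,R,N)'
  → '(M,V,(K,A,R,N))'
  leaf 'U' → 'U'
→ '((M,V,(K,A,R,N)),U)'
Final: ((M,V,(K,A,R,N)),U);

Answer: ((M,V,(K,A,R,N)),U);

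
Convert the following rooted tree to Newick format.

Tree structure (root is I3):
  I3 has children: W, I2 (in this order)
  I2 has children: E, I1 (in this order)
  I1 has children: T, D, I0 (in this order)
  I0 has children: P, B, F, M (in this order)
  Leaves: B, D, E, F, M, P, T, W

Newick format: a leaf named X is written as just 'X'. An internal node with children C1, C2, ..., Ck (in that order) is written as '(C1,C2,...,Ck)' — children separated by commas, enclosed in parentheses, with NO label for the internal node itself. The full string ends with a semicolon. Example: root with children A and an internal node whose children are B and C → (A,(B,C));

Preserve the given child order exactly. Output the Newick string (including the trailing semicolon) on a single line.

internal I3 with children ['W', 'I2']
  leaf 'W' → 'W'
  internal I2 with children ['E', 'I1']
    leaf 'E' → 'E'
    internal I1 with children ['T', 'D', 'I0']
      leaf 'T' → 'T'
      leaf 'D' → 'D'
      internal I0 with children ['P', 'B', 'F', 'M']
        leaf 'P' → 'P'
        leaf 'B' → 'B'
        leaf 'F' → 'F'
        leaf 'M' → 'M'
      → '(P,B,F,M)'
    → '(T,D,(P,B,F,M))'
  → '(E,(T,D,(P,B,F,M)))'
→ '(W,(E,(T,D,(P,B,F,M))))'
Final: (W,(E,(T,D,(P,B,F,M))));

Answer: (W,(E,(T,D,(P,B,F,M))));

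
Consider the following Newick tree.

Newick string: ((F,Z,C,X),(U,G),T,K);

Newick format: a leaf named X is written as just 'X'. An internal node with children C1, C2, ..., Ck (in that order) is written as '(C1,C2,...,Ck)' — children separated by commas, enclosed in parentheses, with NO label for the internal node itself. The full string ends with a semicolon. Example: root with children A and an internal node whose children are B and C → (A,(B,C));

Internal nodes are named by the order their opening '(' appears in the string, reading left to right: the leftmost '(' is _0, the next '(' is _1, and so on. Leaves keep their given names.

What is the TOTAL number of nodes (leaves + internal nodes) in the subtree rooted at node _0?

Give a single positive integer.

Answer: 11

Derivation:
Newick: ((F,Z,C,X),(U,G),T,K);
Locate _0: it is the '(' at position 0 (the 1st '(' reading left to right).
Query: subtree rooted at _0
_0: subtree_size = 1 + 10
  _1: subtree_size = 1 + 4
    F: subtree_size = 1 + 0
    Z: subtree_size = 1 + 0
    C: subtree_size = 1 + 0
    X: subtree_size = 1 + 0
  _2: subtree_size = 1 + 2
    U: subtree_size = 1 + 0
    G: subtree_size = 1 + 0
  T: subtree_size = 1 + 0
  K: subtree_size = 1 + 0
Total subtree size of _0: 11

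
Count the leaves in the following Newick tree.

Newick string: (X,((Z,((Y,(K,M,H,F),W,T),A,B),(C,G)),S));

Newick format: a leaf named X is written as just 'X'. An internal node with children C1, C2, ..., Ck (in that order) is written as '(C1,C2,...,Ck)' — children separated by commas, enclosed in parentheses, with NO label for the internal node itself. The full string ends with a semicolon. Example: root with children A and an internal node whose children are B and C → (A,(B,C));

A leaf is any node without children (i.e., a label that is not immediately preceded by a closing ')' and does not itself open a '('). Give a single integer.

Newick: (X,((Z,((Y,(K,M,H,F),W,T),A,B),(C,G)),S));
Scan left-to-right; a leaf is any maximal label run not followed by '(':
  pos 1: leaf 'X' → count = 1
  pos 5: leaf 'Z' → count = 2
  pos 9: leaf 'Y' → count = 3
  pos 12: leaf 'K' → count = 4
  pos 14: leaf 'M' → count = 5
  pos 16: leaf 'H' → count = 6
  pos 18: leaf 'F' → count = 7
  pos 21: leaf 'W' → count = 8
  pos 23: leaf 'T' → count = 9
  pos 26: leaf 'A' → count = 10
  pos 28: leaf 'B' → count = 11
  pos 32: leaf 'C' → count = 12
  pos 34: leaf 'G' → count = 13
  pos 38: leaf 'S' → count = 14
Total leaves: 14

Answer: 14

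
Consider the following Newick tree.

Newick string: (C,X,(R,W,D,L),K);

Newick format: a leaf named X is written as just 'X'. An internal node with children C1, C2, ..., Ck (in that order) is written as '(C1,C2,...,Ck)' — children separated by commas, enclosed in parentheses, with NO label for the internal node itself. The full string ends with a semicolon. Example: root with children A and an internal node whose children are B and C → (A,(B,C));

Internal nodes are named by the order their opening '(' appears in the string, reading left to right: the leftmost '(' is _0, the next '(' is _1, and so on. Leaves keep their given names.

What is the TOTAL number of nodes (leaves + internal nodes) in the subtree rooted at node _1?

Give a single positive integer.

Newick: (C,X,(R,W,D,L),K);
Locate _1: it is the '(' at position 5 (the 2nd '(' reading left to right).
Query: subtree rooted at _1
_1: subtree_size = 1 + 4
  R: subtree_size = 1 + 0
  W: subtree_size = 1 + 0
  D: subtree_size = 1 + 0
  L: subtree_size = 1 + 0
Total subtree size of _1: 5

Answer: 5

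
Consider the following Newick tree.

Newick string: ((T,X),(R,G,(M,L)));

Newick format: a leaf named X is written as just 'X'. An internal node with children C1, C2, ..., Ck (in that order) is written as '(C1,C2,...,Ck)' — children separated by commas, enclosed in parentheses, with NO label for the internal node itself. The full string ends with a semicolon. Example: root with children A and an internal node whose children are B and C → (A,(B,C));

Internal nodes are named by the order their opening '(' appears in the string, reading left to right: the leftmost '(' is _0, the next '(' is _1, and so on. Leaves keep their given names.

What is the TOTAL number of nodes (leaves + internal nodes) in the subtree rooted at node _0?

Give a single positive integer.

Answer: 10

Derivation:
Newick: ((T,X),(R,G,(M,L)));
Locate _0: it is the '(' at position 0 (the 1st '(' reading left to right).
Query: subtree rooted at _0
_0: subtree_size = 1 + 9
  _1: subtree_size = 1 + 2
    T: subtree_size = 1 + 0
    X: subtree_size = 1 + 0
  _2: subtree_size = 1 + 5
    R: subtree_size = 1 + 0
    G: subtree_size = 1 + 0
    _3: subtree_size = 1 + 2
      M: subtree_size = 1 + 0
      L: subtree_size = 1 + 0
Total subtree size of _0: 10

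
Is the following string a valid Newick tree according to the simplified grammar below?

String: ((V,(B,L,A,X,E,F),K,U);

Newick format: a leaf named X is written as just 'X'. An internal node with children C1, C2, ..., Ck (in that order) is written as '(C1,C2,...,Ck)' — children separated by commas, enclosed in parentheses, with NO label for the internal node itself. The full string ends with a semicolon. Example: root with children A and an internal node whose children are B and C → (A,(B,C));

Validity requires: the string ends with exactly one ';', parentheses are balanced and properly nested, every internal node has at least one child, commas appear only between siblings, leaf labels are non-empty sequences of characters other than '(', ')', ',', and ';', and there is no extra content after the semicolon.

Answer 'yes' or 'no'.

Input: ((V,(B,L,A,X,E,F),K,U);
Paren balance: 3 '(' vs 2 ')' MISMATCH
Ends with single ';': True
Full parse: FAILS (expected , or ) at pos 22)
Valid: False

Answer: no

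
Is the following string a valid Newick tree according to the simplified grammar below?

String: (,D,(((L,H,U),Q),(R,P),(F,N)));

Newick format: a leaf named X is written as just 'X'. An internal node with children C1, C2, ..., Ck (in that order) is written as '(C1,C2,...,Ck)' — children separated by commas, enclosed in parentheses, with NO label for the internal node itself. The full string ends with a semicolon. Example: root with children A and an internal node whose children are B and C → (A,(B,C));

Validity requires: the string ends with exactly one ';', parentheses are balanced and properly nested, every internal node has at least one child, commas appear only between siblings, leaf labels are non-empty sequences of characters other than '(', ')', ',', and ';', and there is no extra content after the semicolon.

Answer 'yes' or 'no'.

Answer: no

Derivation:
Input: (,D,(((L,H,U),Q),(R,P),(F,N)));
Paren balance: 6 '(' vs 6 ')' OK
Ends with single ';': True
Full parse: FAILS (empty leaf label at pos 1)
Valid: False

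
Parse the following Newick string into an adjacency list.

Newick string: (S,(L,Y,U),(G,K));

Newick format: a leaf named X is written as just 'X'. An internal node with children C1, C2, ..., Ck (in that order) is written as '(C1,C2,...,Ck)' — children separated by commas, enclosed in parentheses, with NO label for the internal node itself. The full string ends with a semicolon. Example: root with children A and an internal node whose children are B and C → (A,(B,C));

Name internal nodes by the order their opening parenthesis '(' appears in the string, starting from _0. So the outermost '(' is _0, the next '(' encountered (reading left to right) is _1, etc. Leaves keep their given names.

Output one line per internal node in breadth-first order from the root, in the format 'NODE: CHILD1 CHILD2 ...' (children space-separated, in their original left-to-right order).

Input: (S,(L,Y,U),(G,K));
Scanning left-to-right, naming '(' by encounter order:
  pos 0: '(' -> open internal node _0 (depth 1)
  pos 3: '(' -> open internal node _1 (depth 2)
  pos 9: ')' -> close internal node _1 (now at depth 1)
  pos 11: '(' -> open internal node _2 (depth 2)
  pos 15: ')' -> close internal node _2 (now at depth 1)
  pos 16: ')' -> close internal node _0 (now at depth 0)
Total internal nodes: 3
BFS adjacency from root:
  _0: S _1 _2
  _1: L Y U
  _2: G K

Answer: _0: S _1 _2
_1: L Y U
_2: G K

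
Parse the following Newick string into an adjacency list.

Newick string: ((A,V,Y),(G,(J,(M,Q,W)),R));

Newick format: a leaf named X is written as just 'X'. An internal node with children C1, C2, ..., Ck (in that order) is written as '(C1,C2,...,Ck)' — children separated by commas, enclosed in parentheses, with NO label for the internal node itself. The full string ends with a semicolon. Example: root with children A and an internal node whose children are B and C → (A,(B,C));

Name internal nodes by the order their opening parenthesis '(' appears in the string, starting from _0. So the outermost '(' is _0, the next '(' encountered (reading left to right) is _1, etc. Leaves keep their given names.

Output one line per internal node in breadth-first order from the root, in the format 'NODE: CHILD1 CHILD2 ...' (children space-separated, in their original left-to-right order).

Answer: _0: _1 _2
_1: A V Y
_2: G _3 R
_3: J _4
_4: M Q W

Derivation:
Input: ((A,V,Y),(G,(J,(M,Q,W)),R));
Scanning left-to-right, naming '(' by encounter order:
  pos 0: '(' -> open internal node _0 (depth 1)
  pos 1: '(' -> open internal node _1 (depth 2)
  pos 7: ')' -> close internal node _1 (now at depth 1)
  pos 9: '(' -> open internal node _2 (depth 2)
  pos 12: '(' -> open internal node _3 (depth 3)
  pos 15: '(' -> open internal node _4 (depth 4)
  pos 21: ')' -> close internal node _4 (now at depth 3)
  pos 22: ')' -> close internal node _3 (now at depth 2)
  pos 25: ')' -> close internal node _2 (now at depth 1)
  pos 26: ')' -> close internal node _0 (now at depth 0)
Total internal nodes: 5
BFS adjacency from root:
  _0: _1 _2
  _1: A V Y
  _2: G _3 R
  _3: J _4
  _4: M Q W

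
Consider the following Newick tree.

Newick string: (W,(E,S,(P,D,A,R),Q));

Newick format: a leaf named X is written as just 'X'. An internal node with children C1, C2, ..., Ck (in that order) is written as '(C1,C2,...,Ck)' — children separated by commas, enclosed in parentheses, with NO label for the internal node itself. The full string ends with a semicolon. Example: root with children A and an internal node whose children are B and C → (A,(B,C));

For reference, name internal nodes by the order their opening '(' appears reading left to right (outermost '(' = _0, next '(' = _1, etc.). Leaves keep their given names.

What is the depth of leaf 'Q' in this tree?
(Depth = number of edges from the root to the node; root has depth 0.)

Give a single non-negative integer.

Answer: 2

Derivation:
Newick: (W,(E,S,(P,D,A,R),Q));
Naming internals by '(' encounter order: outermost '(' = _0, next = _1, ...
Query node: Q
Path from root: _0 -> _1 -> Q
Depth of Q: 2 (number of edges from root)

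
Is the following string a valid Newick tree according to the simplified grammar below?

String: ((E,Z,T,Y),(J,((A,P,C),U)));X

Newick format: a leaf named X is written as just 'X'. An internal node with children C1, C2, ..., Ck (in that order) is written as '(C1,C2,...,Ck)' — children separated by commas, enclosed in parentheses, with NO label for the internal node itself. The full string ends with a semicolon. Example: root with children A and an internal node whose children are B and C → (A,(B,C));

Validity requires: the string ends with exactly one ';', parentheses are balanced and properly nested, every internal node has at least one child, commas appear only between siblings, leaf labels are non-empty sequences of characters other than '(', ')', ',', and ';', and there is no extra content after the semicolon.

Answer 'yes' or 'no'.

Answer: no

Derivation:
Input: ((E,Z,T,Y),(J,((A,P,C),U)));X
Paren balance: 5 '(' vs 5 ')' OK
Ends with single ';': False
Full parse: FAILS (must end with ;)
Valid: False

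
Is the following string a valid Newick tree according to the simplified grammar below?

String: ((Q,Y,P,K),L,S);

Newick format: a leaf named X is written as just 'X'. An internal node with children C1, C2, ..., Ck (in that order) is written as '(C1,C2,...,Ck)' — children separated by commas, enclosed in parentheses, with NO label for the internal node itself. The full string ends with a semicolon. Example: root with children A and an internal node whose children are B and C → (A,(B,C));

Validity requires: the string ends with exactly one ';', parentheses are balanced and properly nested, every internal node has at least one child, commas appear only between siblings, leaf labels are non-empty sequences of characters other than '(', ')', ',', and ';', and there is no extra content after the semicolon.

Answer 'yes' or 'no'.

Input: ((Q,Y,P,K),L,S);
Paren balance: 2 '(' vs 2 ')' OK
Ends with single ';': True
Full parse: OK
Valid: True

Answer: yes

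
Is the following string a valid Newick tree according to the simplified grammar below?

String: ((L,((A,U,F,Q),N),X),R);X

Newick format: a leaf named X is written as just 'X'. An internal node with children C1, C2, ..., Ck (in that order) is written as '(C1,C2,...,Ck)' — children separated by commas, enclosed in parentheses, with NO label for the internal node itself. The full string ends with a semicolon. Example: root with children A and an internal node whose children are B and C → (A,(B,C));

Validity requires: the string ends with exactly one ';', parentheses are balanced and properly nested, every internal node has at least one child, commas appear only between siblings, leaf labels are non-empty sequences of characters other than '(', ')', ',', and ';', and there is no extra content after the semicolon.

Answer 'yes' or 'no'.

Answer: no

Derivation:
Input: ((L,((A,U,F,Q),N),X),R);X
Paren balance: 4 '(' vs 4 ')' OK
Ends with single ';': False
Full parse: FAILS (must end with ;)
Valid: False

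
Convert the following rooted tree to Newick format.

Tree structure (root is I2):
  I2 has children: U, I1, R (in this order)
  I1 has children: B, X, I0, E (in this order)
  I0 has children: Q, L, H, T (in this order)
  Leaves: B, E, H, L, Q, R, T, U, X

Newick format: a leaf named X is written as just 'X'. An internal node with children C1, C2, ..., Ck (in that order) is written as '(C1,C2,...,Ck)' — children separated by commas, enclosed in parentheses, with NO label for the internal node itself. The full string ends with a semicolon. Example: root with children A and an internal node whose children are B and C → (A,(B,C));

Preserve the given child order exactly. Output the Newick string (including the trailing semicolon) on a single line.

Answer: (U,(B,X,(Q,L,H,T),E),R);

Derivation:
internal I2 with children ['U', 'I1', 'R']
  leaf 'U' → 'U'
  internal I1 with children ['B', 'X', 'I0', 'E']
    leaf 'B' → 'B'
    leaf 'X' → 'X'
    internal I0 with children ['Q', 'L', 'H', 'T']
      leaf 'Q' → 'Q'
      leaf 'L' → 'L'
      leaf 'H' → 'H'
      leaf 'T' → 'T'
    → '(Q,L,H,T)'
    leaf 'E' → 'E'
  → '(B,X,(Q,L,H,T),E)'
  leaf 'R' → 'R'
→ '(U,(B,X,(Q,L,H,T),E),R)'
Final: (U,(B,X,(Q,L,H,T),E),R);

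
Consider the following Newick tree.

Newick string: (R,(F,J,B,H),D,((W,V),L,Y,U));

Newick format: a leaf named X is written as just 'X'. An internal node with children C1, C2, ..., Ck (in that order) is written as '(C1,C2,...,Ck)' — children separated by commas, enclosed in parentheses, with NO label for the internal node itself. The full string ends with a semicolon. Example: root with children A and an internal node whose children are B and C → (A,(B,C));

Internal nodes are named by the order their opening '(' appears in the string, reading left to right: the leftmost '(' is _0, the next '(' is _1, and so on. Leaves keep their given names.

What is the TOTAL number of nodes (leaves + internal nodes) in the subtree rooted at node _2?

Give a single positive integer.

Answer: 7

Derivation:
Newick: (R,(F,J,B,H),D,((W,V),L,Y,U));
Locate _2: it is the '(' at position 15 (the 3rd '(' reading left to right).
Query: subtree rooted at _2
_2: subtree_size = 1 + 6
  _3: subtree_size = 1 + 2
    W: subtree_size = 1 + 0
    V: subtree_size = 1 + 0
  L: subtree_size = 1 + 0
  Y: subtree_size = 1 + 0
  U: subtree_size = 1 + 0
Total subtree size of _2: 7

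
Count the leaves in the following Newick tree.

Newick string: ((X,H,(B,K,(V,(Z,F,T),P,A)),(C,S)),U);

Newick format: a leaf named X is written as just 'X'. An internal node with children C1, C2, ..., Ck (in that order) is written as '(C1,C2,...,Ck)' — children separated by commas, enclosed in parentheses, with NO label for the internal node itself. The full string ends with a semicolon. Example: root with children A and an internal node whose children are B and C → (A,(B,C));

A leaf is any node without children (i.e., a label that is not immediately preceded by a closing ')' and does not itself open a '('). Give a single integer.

Answer: 13

Derivation:
Newick: ((X,H,(B,K,(V,(Z,F,T),P,A)),(C,S)),U);
Scan left-to-right; a leaf is any maximal label run not followed by '(':
  pos 2: leaf 'X' → count = 1
  pos 4: leaf 'H' → count = 2
  pos 7: leaf 'B' → count = 3
  pos 9: leaf 'K' → count = 4
  pos 12: leaf 'V' → count = 5
  pos 15: leaf 'Z' → count = 6
  pos 17: leaf 'F' → count = 7
  pos 19: leaf 'T' → count = 8
  pos 22: leaf 'P' → count = 9
  pos 24: leaf 'A' → count = 10
  pos 29: leaf 'C' → count = 11
  pos 31: leaf 'S' → count = 12
  pos 35: leaf 'U' → count = 13
Total leaves: 13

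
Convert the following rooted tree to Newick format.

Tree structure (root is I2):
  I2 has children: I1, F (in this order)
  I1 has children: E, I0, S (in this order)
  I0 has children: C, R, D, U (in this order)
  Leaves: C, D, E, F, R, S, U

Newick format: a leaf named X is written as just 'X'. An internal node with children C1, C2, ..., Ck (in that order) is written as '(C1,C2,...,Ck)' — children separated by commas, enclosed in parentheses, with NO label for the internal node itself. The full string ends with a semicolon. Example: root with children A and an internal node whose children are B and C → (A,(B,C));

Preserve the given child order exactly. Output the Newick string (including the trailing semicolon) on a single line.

internal I2 with children ['I1', 'F']
  internal I1 with children ['E', 'I0', 'S']
    leaf 'E' → 'E'
    internal I0 with children ['C', 'R', 'D', 'U']
      leaf 'C' → 'C'
      leaf 'R' → 'R'
      leaf 'D' → 'D'
      leaf 'U' → 'U'
    → '(C,R,D,U)'
    leaf 'S' → 'S'
  → '(E,(C,R,D,U),S)'
  leaf 'F' → 'F'
→ '((E,(C,R,D,U),S),F)'
Final: ((E,(C,R,D,U),S),F);

Answer: ((E,(C,R,D,U),S),F);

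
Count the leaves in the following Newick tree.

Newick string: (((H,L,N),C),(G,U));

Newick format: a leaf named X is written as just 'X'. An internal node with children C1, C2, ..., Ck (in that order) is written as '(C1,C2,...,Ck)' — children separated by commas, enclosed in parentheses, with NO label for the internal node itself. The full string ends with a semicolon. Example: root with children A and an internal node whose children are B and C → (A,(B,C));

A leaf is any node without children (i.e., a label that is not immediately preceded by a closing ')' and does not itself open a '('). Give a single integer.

Newick: (((H,L,N),C),(G,U));
Scan left-to-right; a leaf is any maximal label run not followed by '(':
  pos 3: leaf 'H' → count = 1
  pos 5: leaf 'L' → count = 2
  pos 7: leaf 'N' → count = 3
  pos 10: leaf 'C' → count = 4
  pos 14: leaf 'G' → count = 5
  pos 16: leaf 'U' → count = 6
Total leaves: 6

Answer: 6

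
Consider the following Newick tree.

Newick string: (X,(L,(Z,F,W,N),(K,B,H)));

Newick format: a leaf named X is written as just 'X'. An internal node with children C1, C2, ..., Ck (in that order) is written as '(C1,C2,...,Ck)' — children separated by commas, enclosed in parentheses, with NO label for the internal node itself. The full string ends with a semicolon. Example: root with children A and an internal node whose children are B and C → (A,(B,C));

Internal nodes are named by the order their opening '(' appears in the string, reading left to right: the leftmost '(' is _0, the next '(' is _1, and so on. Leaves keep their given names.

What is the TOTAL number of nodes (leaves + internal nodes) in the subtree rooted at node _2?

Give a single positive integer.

Newick: (X,(L,(Z,F,W,N),(K,B,H)));
Locate _2: it is the '(' at position 6 (the 3rd '(' reading left to right).
Query: subtree rooted at _2
_2: subtree_size = 1 + 4
  Z: subtree_size = 1 + 0
  F: subtree_size = 1 + 0
  W: subtree_size = 1 + 0
  N: subtree_size = 1 + 0
Total subtree size of _2: 5

Answer: 5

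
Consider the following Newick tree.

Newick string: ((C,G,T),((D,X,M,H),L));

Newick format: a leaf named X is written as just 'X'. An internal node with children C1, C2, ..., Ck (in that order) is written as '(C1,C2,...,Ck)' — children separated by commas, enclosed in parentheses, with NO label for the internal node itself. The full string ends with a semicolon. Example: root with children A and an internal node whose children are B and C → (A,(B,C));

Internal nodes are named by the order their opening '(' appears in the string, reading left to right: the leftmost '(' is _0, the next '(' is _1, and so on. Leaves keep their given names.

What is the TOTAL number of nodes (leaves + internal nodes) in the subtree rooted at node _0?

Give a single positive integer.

Newick: ((C,G,T),((D,X,M,H),L));
Locate _0: it is the '(' at position 0 (the 1st '(' reading left to right).
Query: subtree rooted at _0
_0: subtree_size = 1 + 11
  _1: subtree_size = 1 + 3
    C: subtree_size = 1 + 0
    G: subtree_size = 1 + 0
    T: subtree_size = 1 + 0
  _2: subtree_size = 1 + 6
    _3: subtree_size = 1 + 4
      D: subtree_size = 1 + 0
      X: subtree_size = 1 + 0
      M: subtree_size = 1 + 0
      H: subtree_size = 1 + 0
    L: subtree_size = 1 + 0
Total subtree size of _0: 12

Answer: 12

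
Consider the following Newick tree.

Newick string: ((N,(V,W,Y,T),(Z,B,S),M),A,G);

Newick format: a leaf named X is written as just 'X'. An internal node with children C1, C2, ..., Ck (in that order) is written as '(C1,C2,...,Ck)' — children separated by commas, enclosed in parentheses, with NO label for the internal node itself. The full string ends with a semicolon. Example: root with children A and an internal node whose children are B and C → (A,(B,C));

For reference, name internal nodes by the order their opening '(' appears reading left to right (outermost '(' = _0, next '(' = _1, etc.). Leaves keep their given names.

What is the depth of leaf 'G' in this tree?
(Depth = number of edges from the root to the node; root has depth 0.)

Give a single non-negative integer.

Answer: 1

Derivation:
Newick: ((N,(V,W,Y,T),(Z,B,S),M),A,G);
Naming internals by '(' encounter order: outermost '(' = _0, next = _1, ...
Query node: G
Path from root: _0 -> G
Depth of G: 1 (number of edges from root)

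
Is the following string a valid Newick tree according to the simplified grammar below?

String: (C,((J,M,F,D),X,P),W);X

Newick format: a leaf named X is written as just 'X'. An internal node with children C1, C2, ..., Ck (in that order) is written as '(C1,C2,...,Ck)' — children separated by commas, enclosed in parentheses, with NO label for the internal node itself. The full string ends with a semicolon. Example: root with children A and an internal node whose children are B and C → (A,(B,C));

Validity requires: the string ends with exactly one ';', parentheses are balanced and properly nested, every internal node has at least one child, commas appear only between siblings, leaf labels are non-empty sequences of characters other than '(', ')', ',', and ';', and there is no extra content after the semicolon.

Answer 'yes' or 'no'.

Answer: no

Derivation:
Input: (C,((J,M,F,D),X,P),W);X
Paren balance: 3 '(' vs 3 ')' OK
Ends with single ';': False
Full parse: FAILS (must end with ;)
Valid: False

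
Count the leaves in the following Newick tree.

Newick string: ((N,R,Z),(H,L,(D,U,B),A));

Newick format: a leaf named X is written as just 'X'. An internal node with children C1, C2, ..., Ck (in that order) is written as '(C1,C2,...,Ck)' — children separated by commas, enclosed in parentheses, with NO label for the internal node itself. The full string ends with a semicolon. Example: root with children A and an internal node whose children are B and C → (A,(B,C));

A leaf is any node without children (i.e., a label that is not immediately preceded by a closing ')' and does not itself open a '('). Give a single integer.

Newick: ((N,R,Z),(H,L,(D,U,B),A));
Scan left-to-right; a leaf is any maximal label run not followed by '(':
  pos 2: leaf 'N' → count = 1
  pos 4: leaf 'R' → count = 2
  pos 6: leaf 'Z' → count = 3
  pos 10: leaf 'H' → count = 4
  pos 12: leaf 'L' → count = 5
  pos 15: leaf 'D' → count = 6
  pos 17: leaf 'U' → count = 7
  pos 19: leaf 'B' → count = 8
  pos 22: leaf 'A' → count = 9
Total leaves: 9

Answer: 9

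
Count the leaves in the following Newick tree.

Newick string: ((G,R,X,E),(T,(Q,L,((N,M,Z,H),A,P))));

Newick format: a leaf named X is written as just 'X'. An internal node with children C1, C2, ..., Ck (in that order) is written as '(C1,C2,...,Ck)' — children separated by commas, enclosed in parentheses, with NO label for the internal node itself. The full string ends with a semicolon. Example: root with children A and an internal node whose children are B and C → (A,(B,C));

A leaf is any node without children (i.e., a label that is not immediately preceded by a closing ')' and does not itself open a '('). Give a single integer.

Newick: ((G,R,X,E),(T,(Q,L,((N,M,Z,H),A,P))));
Scan left-to-right; a leaf is any maximal label run not followed by '(':
  pos 2: leaf 'G' → count = 1
  pos 4: leaf 'R' → count = 2
  pos 6: leaf 'X' → count = 3
  pos 8: leaf 'E' → count = 4
  pos 12: leaf 'T' → count = 5
  pos 15: leaf 'Q' → count = 6
  pos 17: leaf 'L' → count = 7
  pos 21: leaf 'N' → count = 8
  pos 23: leaf 'M' → count = 9
  pos 25: leaf 'Z' → count = 10
  pos 27: leaf 'H' → count = 11
  pos 30: leaf 'A' → count = 12
  pos 32: leaf 'P' → count = 13
Total leaves: 13

Answer: 13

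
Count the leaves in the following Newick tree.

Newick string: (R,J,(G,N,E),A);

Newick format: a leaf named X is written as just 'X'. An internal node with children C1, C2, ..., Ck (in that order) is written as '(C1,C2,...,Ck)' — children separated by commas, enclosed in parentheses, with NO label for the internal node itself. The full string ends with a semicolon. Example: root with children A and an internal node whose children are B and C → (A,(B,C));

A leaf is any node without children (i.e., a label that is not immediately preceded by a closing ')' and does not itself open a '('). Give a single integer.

Answer: 6

Derivation:
Newick: (R,J,(G,N,E),A);
Scan left-to-right; a leaf is any maximal label run not followed by '(':
  pos 1: leaf 'R' → count = 1
  pos 3: leaf 'J' → count = 2
  pos 6: leaf 'G' → count = 3
  pos 8: leaf 'N' → count = 4
  pos 10: leaf 'E' → count = 5
  pos 13: leaf 'A' → count = 6
Total leaves: 6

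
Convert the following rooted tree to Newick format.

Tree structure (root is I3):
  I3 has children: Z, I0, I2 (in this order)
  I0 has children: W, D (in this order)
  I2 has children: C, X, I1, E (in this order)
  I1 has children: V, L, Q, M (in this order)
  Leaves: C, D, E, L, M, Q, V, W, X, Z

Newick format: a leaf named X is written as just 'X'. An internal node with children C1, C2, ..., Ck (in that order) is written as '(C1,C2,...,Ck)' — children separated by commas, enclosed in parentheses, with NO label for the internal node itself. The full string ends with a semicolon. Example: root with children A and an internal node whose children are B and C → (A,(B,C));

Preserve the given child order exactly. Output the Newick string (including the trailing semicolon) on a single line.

Answer: (Z,(W,D),(C,X,(V,L,Q,M),E));

Derivation:
internal I3 with children ['Z', 'I0', 'I2']
  leaf 'Z' → 'Z'
  internal I0 with children ['W', 'D']
    leaf 'W' → 'W'
    leaf 'D' → 'D'
  → '(W,D)'
  internal I2 with children ['C', 'X', 'I1', 'E']
    leaf 'C' → 'C'
    leaf 'X' → 'X'
    internal I1 with children ['V', 'L', 'Q', 'M']
      leaf 'V' → 'V'
      leaf 'L' → 'L'
      leaf 'Q' → 'Q'
      leaf 'M' → 'M'
    → '(V,L,Q,M)'
    leaf 'E' → 'E'
  → '(C,X,(V,L,Q,M),E)'
→ '(Z,(W,D),(C,X,(V,L,Q,M),E))'
Final: (Z,(W,D),(C,X,(V,L,Q,M),E));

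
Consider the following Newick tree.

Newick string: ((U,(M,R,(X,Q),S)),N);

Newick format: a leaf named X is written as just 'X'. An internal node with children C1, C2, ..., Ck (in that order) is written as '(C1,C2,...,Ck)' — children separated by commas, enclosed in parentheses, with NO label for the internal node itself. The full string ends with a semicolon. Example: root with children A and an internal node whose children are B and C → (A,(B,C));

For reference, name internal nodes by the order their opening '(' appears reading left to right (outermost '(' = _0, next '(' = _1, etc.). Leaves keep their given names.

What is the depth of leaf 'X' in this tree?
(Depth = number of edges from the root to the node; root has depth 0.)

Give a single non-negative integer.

Answer: 4

Derivation:
Newick: ((U,(M,R,(X,Q),S)),N);
Naming internals by '(' encounter order: outermost '(' = _0, next = _1, ...
Query node: X
Path from root: _0 -> _1 -> _2 -> _3 -> X
Depth of X: 4 (number of edges from root)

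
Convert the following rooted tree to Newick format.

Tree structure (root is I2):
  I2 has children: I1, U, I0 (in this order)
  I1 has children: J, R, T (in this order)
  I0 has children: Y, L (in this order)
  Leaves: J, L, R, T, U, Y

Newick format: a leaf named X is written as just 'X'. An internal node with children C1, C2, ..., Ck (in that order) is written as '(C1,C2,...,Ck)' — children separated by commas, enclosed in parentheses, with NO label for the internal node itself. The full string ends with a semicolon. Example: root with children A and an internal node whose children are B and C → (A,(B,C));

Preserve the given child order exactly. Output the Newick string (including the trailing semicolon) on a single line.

Answer: ((J,R,T),U,(Y,L));

Derivation:
internal I2 with children ['I1', 'U', 'I0']
  internal I1 with children ['J', 'R', 'T']
    leaf 'J' → 'J'
    leaf 'R' → 'R'
    leaf 'T' → 'T'
  → '(J,R,T)'
  leaf 'U' → 'U'
  internal I0 with children ['Y', 'L']
    leaf 'Y' → 'Y'
    leaf 'L' → 'L'
  → '(Y,L)'
→ '((J,R,T),U,(Y,L))'
Final: ((J,R,T),U,(Y,L));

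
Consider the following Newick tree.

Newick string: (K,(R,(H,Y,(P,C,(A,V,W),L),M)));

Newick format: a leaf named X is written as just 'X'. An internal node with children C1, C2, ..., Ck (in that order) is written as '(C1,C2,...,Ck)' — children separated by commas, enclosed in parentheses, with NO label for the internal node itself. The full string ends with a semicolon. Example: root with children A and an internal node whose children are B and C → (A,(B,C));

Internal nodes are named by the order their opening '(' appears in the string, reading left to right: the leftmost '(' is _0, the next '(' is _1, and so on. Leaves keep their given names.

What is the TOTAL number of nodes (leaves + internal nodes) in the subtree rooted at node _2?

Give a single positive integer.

Newick: (K,(R,(H,Y,(P,C,(A,V,W),L),M)));
Locate _2: it is the '(' at position 6 (the 3rd '(' reading left to right).
Query: subtree rooted at _2
_2: subtree_size = 1 + 11
  H: subtree_size = 1 + 0
  Y: subtree_size = 1 + 0
  _3: subtree_size = 1 + 7
    P: subtree_size = 1 + 0
    C: subtree_size = 1 + 0
    _4: subtree_size = 1 + 3
      A: subtree_size = 1 + 0
      V: subtree_size = 1 + 0
      W: subtree_size = 1 + 0
    L: subtree_size = 1 + 0
  M: subtree_size = 1 + 0
Total subtree size of _2: 12

Answer: 12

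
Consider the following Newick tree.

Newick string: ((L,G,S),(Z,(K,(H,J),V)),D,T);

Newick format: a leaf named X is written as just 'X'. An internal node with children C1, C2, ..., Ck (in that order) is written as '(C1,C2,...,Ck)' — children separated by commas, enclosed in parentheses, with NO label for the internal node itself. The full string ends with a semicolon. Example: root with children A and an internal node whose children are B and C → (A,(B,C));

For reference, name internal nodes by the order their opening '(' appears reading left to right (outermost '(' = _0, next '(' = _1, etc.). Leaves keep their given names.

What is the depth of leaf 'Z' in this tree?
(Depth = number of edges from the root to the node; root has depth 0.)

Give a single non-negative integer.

Answer: 2

Derivation:
Newick: ((L,G,S),(Z,(K,(H,J),V)),D,T);
Naming internals by '(' encounter order: outermost '(' = _0, next = _1, ...
Query node: Z
Path from root: _0 -> _2 -> Z
Depth of Z: 2 (number of edges from root)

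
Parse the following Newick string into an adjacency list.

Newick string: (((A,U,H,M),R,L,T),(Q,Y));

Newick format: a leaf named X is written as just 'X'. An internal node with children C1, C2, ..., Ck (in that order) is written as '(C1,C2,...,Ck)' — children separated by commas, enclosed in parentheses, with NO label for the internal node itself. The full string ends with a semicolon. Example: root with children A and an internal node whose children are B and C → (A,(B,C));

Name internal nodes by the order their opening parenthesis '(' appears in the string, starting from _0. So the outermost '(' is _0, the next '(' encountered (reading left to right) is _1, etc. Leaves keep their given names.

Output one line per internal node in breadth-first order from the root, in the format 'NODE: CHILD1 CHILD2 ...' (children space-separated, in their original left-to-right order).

Answer: _0: _1 _3
_1: _2 R L T
_3: Q Y
_2: A U H M

Derivation:
Input: (((A,U,H,M),R,L,T),(Q,Y));
Scanning left-to-right, naming '(' by encounter order:
  pos 0: '(' -> open internal node _0 (depth 1)
  pos 1: '(' -> open internal node _1 (depth 2)
  pos 2: '(' -> open internal node _2 (depth 3)
  pos 10: ')' -> close internal node _2 (now at depth 2)
  pos 17: ')' -> close internal node _1 (now at depth 1)
  pos 19: '(' -> open internal node _3 (depth 2)
  pos 23: ')' -> close internal node _3 (now at depth 1)
  pos 24: ')' -> close internal node _0 (now at depth 0)
Total internal nodes: 4
BFS adjacency from root:
  _0: _1 _3
  _1: _2 R L T
  _3: Q Y
  _2: A U H M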